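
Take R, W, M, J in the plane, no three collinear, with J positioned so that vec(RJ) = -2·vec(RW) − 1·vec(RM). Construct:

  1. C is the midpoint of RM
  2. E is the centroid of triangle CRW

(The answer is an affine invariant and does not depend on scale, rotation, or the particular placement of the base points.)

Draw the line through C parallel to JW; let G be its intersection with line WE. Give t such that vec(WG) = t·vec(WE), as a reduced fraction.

t = 15/7

Work in coordinates with R = (0, 0), W = (1, 0), M = (0, 1), J = (-2, -1).
1. C is the midpoint of RM ⇒ C = (0, 1/2)
2. E is the centroid of triangle CRW ⇒ E = (1/3, 1/6)
through C parallel to JW: direction (3, 1); meets WE at G = (-3/7, 5/14)
G = W + t·(E−W) with t = 15/7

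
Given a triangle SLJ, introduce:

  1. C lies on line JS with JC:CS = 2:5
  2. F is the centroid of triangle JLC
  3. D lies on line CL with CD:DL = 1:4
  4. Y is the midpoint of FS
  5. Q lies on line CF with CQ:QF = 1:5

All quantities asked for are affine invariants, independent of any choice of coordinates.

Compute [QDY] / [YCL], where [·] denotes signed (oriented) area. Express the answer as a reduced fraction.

[QDY]:[YCL] = 19/130

Work in coordinates with S = (0, 0), L = (1, 0), J = (0, 1).
1. C lies on line JS with JC:CS = 2:5 ⇒ C = (0, 5/7)
2. F is the centroid of triangle JLC ⇒ F = (1/3, 4/7)
3. D lies on line CL with CD:DL = 1:4 ⇒ D = (1/5, 4/7)
4. Y is the midpoint of FS ⇒ Y = (1/6, 2/7)
5. Q lies on line CF with CQ:QF = 1:5 ⇒ Q = (1/18, 29/42)
2·[QDY] = -19/420, 2·[YCL] = -13/42
[QDY]:[YCL] = -19/420:-13/42 = 19/130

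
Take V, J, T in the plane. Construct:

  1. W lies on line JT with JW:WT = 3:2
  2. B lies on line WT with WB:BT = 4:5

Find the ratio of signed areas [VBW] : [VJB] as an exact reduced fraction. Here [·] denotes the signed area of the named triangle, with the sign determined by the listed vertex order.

[VBW]:[VJB] = -8/35

Assign V = (0, 0), J = (1, 0), T = (0, 1) — the answer is frame-independent, so this choice is without loss of generality.
1. W lies on line JT with JW:WT = 3:2 ⇒ W = (2/5, 3/5)
2. B lies on line WT with WB:BT = 4:5 ⇒ B = (2/9, 7/9)
2·[VBW] = -8/45, 2·[VJB] = 7/9
[VBW]:[VJB] = -8/45:7/9 = -8/35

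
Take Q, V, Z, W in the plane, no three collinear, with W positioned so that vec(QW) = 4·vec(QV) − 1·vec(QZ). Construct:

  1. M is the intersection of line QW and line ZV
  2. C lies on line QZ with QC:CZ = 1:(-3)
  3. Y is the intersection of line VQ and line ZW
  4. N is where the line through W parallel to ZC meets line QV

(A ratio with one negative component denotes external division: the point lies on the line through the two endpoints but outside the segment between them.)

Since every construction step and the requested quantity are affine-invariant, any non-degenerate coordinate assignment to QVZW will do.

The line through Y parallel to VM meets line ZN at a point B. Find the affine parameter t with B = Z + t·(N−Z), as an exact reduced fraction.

t = 1/3

Work in coordinates with Q = (0, 0), V = (1, 0), Z = (0, 1), W = (4, -1).
1. M is the intersection of line QW and line ZV ⇒ M = (4/3, -1/3)
2. C lies on line QZ with QC:CZ = 1:(-3) ⇒ C = (0, -1/2)
3. Y is the intersection of line VQ and line ZW ⇒ Y = (2, 0)
4. N is where the line through W parallel to ZC meets line QV ⇒ N = (4, 0)
through Y parallel to VM: direction (1/3, -1/3); meets ZN at B = (4/3, 2/3)
B = Z + t·(N−Z) with t = 1/3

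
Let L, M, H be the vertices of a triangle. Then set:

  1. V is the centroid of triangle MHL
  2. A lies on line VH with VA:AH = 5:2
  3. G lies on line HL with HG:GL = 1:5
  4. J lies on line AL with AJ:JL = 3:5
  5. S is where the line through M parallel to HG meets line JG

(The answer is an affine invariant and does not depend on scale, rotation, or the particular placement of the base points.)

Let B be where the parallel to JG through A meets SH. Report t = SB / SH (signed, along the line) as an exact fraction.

Choose coordinates L = (0, 0), M = (1, 0), H = (0, 1).
1. V is the centroid of triangle MHL ⇒ V = (1/3, 1/3)
2. A lies on line VH with VA:AH = 5:2 ⇒ A = (2/21, 17/21)
3. G lies on line HL with HG:GL = 1:5 ⇒ G = (0, 5/6)
4. J lies on line AL with AJ:JL = 3:5 ⇒ J = (5/84, 85/168)
5. S is where the line through M parallel to HG meets line JG ⇒ S = (1, -14/3)
through A parallel to JG: direction (-5/84, 55/168); meets SH at B = (-2, 37/3)
B = S + t·(H−S) with t = 3

t = 3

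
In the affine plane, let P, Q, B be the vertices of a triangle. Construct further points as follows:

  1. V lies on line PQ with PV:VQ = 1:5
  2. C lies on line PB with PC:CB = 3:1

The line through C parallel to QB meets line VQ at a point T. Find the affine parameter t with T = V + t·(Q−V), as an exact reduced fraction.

Assign P = (0, 0), Q = (1, 0), B = (0, 1) — the answer is frame-independent, so this choice is without loss of generality.
1. V lies on line PQ with PV:VQ = 1:5 ⇒ V = (1/6, 0)
2. C lies on line PB with PC:CB = 3:1 ⇒ C = (0, 3/4)
through C parallel to QB: direction (-1, 1); meets VQ at T = (3/4, 0)
T = V + t·(Q−V) with t = 7/10

t = 7/10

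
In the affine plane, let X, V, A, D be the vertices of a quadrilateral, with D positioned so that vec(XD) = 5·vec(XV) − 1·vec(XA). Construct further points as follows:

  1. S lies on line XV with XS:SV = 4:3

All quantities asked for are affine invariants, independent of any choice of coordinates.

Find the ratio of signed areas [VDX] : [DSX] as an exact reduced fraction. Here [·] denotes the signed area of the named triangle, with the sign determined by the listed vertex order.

[VDX]:[DSX] = -7/4

Assign X = (0, 0), V = (1, 0), A = (0, 1), D = (5, -1) — the answer is frame-independent, so this choice is without loss of generality.
1. S lies on line XV with XS:SV = 4:3 ⇒ S = (4/7, 0)
2·[VDX] = -1, 2·[DSX] = 4/7
[VDX]:[DSX] = -1:4/7 = -7/4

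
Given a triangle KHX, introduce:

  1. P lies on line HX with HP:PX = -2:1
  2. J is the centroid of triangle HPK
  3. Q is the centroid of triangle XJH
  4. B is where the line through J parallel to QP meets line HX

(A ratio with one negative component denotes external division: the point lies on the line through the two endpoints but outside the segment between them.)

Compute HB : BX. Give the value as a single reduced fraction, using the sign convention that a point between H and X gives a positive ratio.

HB:BX = -5/4

Assign K = (0, 0), H = (1, 0), X = (0, 1) — the answer is frame-independent, so this choice is without loss of generality.
1. P lies on line HX with HP:PX = -2:1 ⇒ P = (-1, 2)
2. J is the centroid of triangle HPK ⇒ J = (0, 2/3)
3. Q is the centroid of triangle XJH ⇒ Q = (1/3, 5/9)
4. B is where the line through J parallel to QP meets line HX ⇒ B = (-4, 5)
B = H + t·(X−H) with t = 5, so HB:BX = t:(1−t) = 5:-4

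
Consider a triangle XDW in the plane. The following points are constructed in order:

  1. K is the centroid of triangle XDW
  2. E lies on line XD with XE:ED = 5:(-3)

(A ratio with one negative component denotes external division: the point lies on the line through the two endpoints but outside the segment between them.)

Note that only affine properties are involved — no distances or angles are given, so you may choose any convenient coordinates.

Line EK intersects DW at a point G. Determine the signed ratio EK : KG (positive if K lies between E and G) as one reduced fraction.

Work in coordinates with X = (0, 0), D = (1, 0), W = (0, 1).
1. K is the centroid of triangle XDW ⇒ K = (1/3, 1/3)
2. E lies on line XD with XE:ED = 5:(-3) ⇒ E = (5/2, 0)
line EK meets DW at G = (8/11, 3/11)
K = E + t·(G−E) with t = 11/9, so EK:KG = 11/9:-2/9

EK:KG = -11/2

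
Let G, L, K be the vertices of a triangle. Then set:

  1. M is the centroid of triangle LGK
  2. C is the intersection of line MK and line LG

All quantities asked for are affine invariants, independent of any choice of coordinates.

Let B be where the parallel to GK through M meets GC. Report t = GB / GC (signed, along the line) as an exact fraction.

t = 2/3

Set G = (0, 0), L = (1, 0), K = (0, 1); any affine frame gives the same invariant.
1. M is the centroid of triangle LGK ⇒ M = (1/3, 1/3)
2. C is the intersection of line MK and line LG ⇒ C = (1/2, 0)
through M parallel to GK: direction (0, 1); meets GC at B = (1/3, 0)
B = G + t·(C−G) with t = 2/3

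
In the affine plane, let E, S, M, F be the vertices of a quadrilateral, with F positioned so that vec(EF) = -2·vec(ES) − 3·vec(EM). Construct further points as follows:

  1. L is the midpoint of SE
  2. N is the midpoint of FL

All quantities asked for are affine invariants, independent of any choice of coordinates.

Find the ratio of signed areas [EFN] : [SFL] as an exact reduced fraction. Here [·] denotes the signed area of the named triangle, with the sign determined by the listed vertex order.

[EFN]:[SFL] = -1/2

Assign E = (0, 0), S = (1, 0), M = (0, 1), F = (-2, -3) — the answer is frame-independent, so this choice is without loss of generality.
1. L is the midpoint of SE ⇒ L = (1/2, 0)
2. N is the midpoint of FL ⇒ N = (-3/4, -3/2)
2·[EFN] = 3/4, 2·[SFL] = -3/2
[EFN]:[SFL] = 3/4:-3/2 = -1/2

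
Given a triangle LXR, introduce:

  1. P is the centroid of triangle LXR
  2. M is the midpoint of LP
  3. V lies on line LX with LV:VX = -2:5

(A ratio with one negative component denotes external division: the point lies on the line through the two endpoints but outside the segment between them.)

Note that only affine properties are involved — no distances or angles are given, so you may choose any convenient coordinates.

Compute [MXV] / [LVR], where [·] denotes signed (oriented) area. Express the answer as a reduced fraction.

Set L = (0, 0), X = (1, 0), R = (0, 1); any affine frame gives the same invariant.
1. P is the centroid of triangle LXR ⇒ P = (1/3, 1/3)
2. M is the midpoint of LP ⇒ M = (1/6, 1/6)
3. V lies on line LX with LV:VX = -2:5 ⇒ V = (-2/3, 0)
2·[MXV] = -5/18, 2·[LVR] = -2/3
[MXV]:[LVR] = -5/18:-2/3 = 5/12

[MXV]:[LVR] = 5/12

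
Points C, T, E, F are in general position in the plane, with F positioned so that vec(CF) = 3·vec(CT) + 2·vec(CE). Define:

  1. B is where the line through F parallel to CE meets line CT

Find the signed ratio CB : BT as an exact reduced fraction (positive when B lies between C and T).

Choose coordinates C = (0, 0), T = (1, 0), E = (0, 1), F = (3, 2).
1. B is where the line through F parallel to CE meets line CT ⇒ B = (3, 0)
B = C + t·(T−C) with t = 3, so CB:BT = t:(1−t) = 3:-2

CB:BT = -3/2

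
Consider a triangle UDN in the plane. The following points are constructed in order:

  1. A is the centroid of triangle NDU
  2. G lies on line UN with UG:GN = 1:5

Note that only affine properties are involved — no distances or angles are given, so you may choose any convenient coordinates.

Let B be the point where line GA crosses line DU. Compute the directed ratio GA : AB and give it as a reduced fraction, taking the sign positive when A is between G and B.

Assign U = (0, 0), D = (1, 0), N = (0, 1) — the answer is frame-independent, so this choice is without loss of generality.
1. A is the centroid of triangle NDU ⇒ A = (1/3, 1/3)
2. G lies on line UN with UG:GN = 1:5 ⇒ G = (0, 1/6)
line GA meets DU at B = (-1/3, 0)
A = G + t·(B−G) with t = -1, so GA:AB = -1:2

GA:AB = -1/2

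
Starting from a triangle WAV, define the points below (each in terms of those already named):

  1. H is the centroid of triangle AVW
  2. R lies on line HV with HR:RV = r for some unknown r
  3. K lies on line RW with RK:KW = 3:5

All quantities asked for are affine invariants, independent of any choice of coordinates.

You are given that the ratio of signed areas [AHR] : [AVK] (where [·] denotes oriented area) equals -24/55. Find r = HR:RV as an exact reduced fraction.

r = 3/2

Choose coordinates W = (0, 0), A = (1, 0), V = (0, 1).
1. H is the centroid of triangle AVW ⇒ H = (1/3, 1/3)
2. With HR:RV = r, write λ = r/(r+1) so R = H + λ·(V−H); R is affine-linear in λ
3. K lies on line RW with RK:KW = 3:5 ⇒ K is an affine combination of earlier points and hence also affine-linear in λ
Every point depending on R is an affine combination of R and λ-independent points, so each such coordinate is linear in λ; the λ² term in each signed area is a multiple of (V−H)×(V−H) = 0, so 2·[AHR] and 2·[AVK] are each linear in λ. Evaluating at λ=0 and λ=1:
  2·[AHR] = -1/3·λ,   2·[AVK] = -5/24·λ + 7/12
So [AHR]:[AVK] = (-1/3·λ) / (-5/24·λ + 7/12). Setting this equal to -24/55:
  -1/3·λ = -24/55·(-5/24·λ + 7/12)  ⇒  λ = 3/5
Then r = λ/(1−λ) = (3/5)/(2/5) = 3/2. Check: with r = 3/2, R = (2/15, 11/15) and [AHR]:[AVK] = -24/55 as required.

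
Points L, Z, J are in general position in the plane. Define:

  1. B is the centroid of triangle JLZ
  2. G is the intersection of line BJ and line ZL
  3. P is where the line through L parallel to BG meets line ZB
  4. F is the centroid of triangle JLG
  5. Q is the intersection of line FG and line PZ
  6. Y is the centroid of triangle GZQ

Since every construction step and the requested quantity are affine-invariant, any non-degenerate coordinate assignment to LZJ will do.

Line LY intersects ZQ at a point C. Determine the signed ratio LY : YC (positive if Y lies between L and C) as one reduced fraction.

LY:YC = 5

Set L = (0, 0), Z = (1, 0), J = (0, 1); any affine frame gives the same invariant.
1. B is the centroid of triangle JLZ ⇒ B = (1/3, 1/3)
2. G is the intersection of line BJ and line ZL ⇒ G = (1/2, 0)
3. P is where the line through L parallel to BG meets line ZB ⇒ P = (-1/3, 2/3)
4. F is the centroid of triangle JLG ⇒ F = (1/6, 1/3)
5. Q is the intersection of line FG and line PZ ⇒ Q = (0, 1/2)
6. Y is the centroid of triangle GZQ ⇒ Y = (1/2, 1/6)
line LY meets ZQ at C = (3/5, 1/5)
Y = L + t·(C−L) with t = 5/6, so LY:YC = 5/6:1/6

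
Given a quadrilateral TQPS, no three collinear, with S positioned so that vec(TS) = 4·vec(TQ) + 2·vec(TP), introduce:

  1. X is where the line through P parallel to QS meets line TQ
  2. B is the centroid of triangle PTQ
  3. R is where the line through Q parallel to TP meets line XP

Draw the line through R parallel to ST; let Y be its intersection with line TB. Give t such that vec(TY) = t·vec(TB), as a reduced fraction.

Assign T = (0, 0), Q = (1, 0), P = (0, 1), S = (4, 2) — the answer is frame-independent, so this choice is without loss of generality.
1. X is where the line through P parallel to QS meets line TQ ⇒ X = (-3/2, 0)
2. B is the centroid of triangle PTQ ⇒ B = (1/3, 1/3)
3. R is where the line through Q parallel to TP meets line XP ⇒ R = (1, 5/3)
through R parallel to ST: direction (-4, -2); meets TB at Y = (7/3, 7/3)
Y = T + t·(B−T) with t = 7

t = 7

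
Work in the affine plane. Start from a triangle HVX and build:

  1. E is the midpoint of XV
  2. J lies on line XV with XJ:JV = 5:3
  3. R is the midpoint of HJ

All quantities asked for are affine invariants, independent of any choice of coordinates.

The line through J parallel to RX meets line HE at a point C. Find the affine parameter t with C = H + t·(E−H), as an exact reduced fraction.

t = 10/9

Set H = (0, 0), V = (1, 0), X = (0, 1); any affine frame gives the same invariant.
1. E is the midpoint of XV ⇒ E = (1/2, 1/2)
2. J lies on line XV with XJ:JV = 5:3 ⇒ J = (5/8, 3/8)
3. R is the midpoint of HJ ⇒ R = (5/16, 3/16)
through J parallel to RX: direction (-5/16, 13/16); meets HE at C = (5/9, 5/9)
C = H + t·(E−H) with t = 10/9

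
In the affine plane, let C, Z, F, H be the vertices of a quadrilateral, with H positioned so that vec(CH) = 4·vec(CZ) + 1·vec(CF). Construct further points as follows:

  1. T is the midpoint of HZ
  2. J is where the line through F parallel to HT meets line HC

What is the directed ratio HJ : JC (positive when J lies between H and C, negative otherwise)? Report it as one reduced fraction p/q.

HJ:JC = -4/3

Set C = (0, 0), Z = (1, 0), F = (0, 1), H = (4, 1); any affine frame gives the same invariant.
1. T is the midpoint of HZ ⇒ T = (5/2, 1/2)
2. J is where the line through F parallel to HT meets line HC ⇒ J = (-12, -3)
J = H + t·(C−H) with t = 4, so HJ:JC = t:(1−t) = 4:-3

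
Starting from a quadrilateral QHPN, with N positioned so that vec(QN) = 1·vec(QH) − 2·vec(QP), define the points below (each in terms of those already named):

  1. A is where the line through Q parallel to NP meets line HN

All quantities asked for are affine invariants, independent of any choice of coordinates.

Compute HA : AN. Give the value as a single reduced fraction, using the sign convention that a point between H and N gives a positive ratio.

Set Q = (0, 0), H = (1, 0), P = (0, 1), N = (1, -2); any affine frame gives the same invariant.
1. A is where the line through Q parallel to NP meets line HN ⇒ A = (1, -3)
A = H + t·(N−H) with t = 3/2, so HA:AN = t:(1−t) = 3/2:-1/2

HA:AN = -3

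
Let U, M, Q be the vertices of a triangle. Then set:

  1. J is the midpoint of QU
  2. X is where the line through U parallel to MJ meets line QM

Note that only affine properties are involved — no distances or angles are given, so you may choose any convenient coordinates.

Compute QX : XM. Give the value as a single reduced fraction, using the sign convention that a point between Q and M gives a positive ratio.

Set U = (0, 0), M = (1, 0), Q = (0, 1); any affine frame gives the same invariant.
1. J is the midpoint of QU ⇒ J = (0, 1/2)
2. X is where the line through U parallel to MJ meets line QM ⇒ X = (2, -1)
X = Q + t·(M−Q) with t = 2, so QX:XM = t:(1−t) = 2:-1

QX:XM = -2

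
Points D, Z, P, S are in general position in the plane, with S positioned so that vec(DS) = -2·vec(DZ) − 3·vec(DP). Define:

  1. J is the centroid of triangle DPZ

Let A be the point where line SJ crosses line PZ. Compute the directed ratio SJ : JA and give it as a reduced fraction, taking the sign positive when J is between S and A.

Set D = (0, 0), Z = (1, 0), P = (0, 1), S = (-2, -3); any affine frame gives the same invariant.
1. J is the centroid of triangle DPZ ⇒ J = (1/3, 1/3)
line SJ meets PZ at A = (8/17, 9/17)
J = S + t·(A−S) with t = 17/18, so SJ:JA = 17/18:1/18

SJ:JA = 17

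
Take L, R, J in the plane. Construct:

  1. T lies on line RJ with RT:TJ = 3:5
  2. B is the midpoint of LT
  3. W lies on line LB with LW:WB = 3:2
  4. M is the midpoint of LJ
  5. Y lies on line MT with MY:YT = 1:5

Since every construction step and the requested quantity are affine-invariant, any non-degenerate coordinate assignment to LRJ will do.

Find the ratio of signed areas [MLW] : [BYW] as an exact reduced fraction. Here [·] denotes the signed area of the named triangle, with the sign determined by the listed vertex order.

[MLW]:[BYW] = 9/5

Choose coordinates L = (0, 0), R = (1, 0), J = (0, 1).
1. T lies on line RJ with RT:TJ = 3:5 ⇒ T = (5/8, 3/8)
2. B is the midpoint of LT ⇒ B = (5/16, 3/16)
3. W lies on line LB with LW:WB = 3:2 ⇒ W = (3/16, 9/80)
4. M is the midpoint of LJ ⇒ M = (0, 1/2)
5. Y lies on line MT with MY:YT = 1:5 ⇒ Y = (5/48, 23/48)
2·[MLW] = 3/32, 2·[BYW] = 5/96
[MLW]:[BYW] = 3/32:5/96 = 9/5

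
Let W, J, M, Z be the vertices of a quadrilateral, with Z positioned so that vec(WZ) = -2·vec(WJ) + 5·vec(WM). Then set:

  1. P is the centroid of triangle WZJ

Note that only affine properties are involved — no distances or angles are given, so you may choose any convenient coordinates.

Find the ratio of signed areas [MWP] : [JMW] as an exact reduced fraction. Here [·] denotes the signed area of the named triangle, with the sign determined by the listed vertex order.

Work in coordinates with W = (0, 0), J = (1, 0), M = (0, 1), Z = (-2, 5).
1. P is the centroid of triangle WZJ ⇒ P = (-1/3, 5/3)
2·[MWP] = -1/3, 2·[JMW] = 1
[MWP]:[JMW] = -1/3:1 = -1/3

[MWP]:[JMW] = -1/3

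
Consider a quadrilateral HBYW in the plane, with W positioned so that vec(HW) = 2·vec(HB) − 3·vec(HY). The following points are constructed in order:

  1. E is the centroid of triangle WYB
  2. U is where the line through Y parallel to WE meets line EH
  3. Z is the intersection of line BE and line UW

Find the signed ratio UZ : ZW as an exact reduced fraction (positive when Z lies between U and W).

UZ:ZW = 2/5

Set H = (0, 0), B = (1, 0), Y = (0, 1), W = (2, -3); any affine frame gives the same invariant.
1. E is the centroid of triangle WYB ⇒ E = (1, -2/3)
2. U is where the line through Y parallel to WE meets line EH ⇒ U = (3/5, -2/5)
3. Z is the intersection of line BE and line UW ⇒ Z = (1, -8/7)
Z = U + t·(W−U) with t = 2/7, so UZ:ZW = t:(1−t) = 2/7:5/7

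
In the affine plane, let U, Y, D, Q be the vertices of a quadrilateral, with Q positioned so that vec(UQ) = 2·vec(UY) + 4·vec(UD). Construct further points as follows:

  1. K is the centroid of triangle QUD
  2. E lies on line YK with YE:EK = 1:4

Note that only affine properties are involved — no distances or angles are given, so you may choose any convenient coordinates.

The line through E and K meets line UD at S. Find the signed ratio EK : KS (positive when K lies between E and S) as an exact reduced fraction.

Set U = (0, 0), Y = (1, 0), D = (0, 1), Q = (2, 4); any affine frame gives the same invariant.
1. K is the centroid of triangle QUD ⇒ K = (2/3, 5/3)
2. E lies on line YK with YE:EK = 1:4 ⇒ E = (14/15, 1/3)
line EK meets UD at S = (0, 5)
K = E + t·(S−E) with t = 2/7, so EK:KS = 2/7:5/7

EK:KS = 2/5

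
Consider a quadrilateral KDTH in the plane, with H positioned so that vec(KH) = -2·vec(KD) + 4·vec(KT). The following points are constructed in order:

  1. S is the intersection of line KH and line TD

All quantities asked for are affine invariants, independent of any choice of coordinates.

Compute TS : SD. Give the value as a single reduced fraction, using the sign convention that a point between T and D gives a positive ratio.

TS:SD = -1/2

Set K = (0, 0), D = (1, 0), T = (0, 1), H = (-2, 4); any affine frame gives the same invariant.
1. S is the intersection of line KH and line TD ⇒ S = (-1, 2)
S = T + t·(D−T) with t = -1, so TS:SD = t:(1−t) = -1:2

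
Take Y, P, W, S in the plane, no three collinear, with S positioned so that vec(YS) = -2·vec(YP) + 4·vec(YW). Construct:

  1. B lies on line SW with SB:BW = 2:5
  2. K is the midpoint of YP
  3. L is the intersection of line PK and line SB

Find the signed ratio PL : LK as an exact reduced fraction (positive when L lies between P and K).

Set Y = (0, 0), P = (1, 0), W = (0, 1), S = (-2, 4); any affine frame gives the same invariant.
1. B lies on line SW with SB:BW = 2:5 ⇒ B = (-10/7, 22/7)
2. K is the midpoint of YP ⇒ K = (1/2, 0)
3. L is the intersection of line PK and line SB ⇒ L = (2/3, 0)
L = P + t·(K−P) with t = 2/3, so PL:LK = t:(1−t) = 2/3:1/3

PL:LK = 2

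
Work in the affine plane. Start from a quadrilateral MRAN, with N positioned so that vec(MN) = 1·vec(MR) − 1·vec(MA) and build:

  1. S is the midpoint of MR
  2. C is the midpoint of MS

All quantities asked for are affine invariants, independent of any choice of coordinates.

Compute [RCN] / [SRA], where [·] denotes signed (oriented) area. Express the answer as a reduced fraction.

[RCN]:[SRA] = 3/2

Work in coordinates with M = (0, 0), R = (1, 0), A = (0, 1), N = (1, -1).
1. S is the midpoint of MR ⇒ S = (1/2, 0)
2. C is the midpoint of MS ⇒ C = (1/4, 0)
2·[RCN] = 3/4, 2·[SRA] = 1/2
[RCN]:[SRA] = 3/4:1/2 = 3/2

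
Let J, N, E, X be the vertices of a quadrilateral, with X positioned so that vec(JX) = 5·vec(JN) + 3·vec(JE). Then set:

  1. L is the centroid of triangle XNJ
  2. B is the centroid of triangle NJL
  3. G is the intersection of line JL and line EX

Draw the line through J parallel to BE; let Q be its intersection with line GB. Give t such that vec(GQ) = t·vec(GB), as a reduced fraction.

Choose coordinates J = (0, 0), N = (1, 0), E = (0, 1), X = (5, 3).
1. L is the centroid of triangle XNJ ⇒ L = (2, 1)
2. B is the centroid of triangle NJL ⇒ B = (1, 1/3)
3. G is the intersection of line JL and line EX ⇒ G = (10, 5)
through J parallel to BE: direction (-1, 2/3); meets GB at Q = (5/32, -5/48)
Q = G + t·(B−G) with t = 35/32

t = 35/32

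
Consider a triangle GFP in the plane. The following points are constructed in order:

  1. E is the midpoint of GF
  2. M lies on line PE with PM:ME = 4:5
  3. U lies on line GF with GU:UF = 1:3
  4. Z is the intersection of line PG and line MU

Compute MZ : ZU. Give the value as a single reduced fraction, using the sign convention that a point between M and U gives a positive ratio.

Work in coordinates with G = (0, 0), F = (1, 0), P = (0, 1).
1. E is the midpoint of GF ⇒ E = (1/2, 0)
2. M lies on line PE with PM:ME = 4:5 ⇒ M = (2/9, 5/9)
3. U lies on line GF with GU:UF = 1:3 ⇒ U = (1/4, 0)
4. Z is the intersection of line PG and line MU ⇒ Z = (0, 5)
Z = M + t·(U−M) with t = -8, so MZ:ZU = t:(1−t) = -8:9

MZ:ZU = -8/9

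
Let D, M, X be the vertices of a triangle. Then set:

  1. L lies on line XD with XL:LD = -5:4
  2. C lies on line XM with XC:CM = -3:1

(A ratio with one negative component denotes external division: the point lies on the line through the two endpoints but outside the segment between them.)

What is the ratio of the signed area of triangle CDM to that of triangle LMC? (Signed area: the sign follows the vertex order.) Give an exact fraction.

[CDM]:[LMC] = 1/5

Assign D = (0, 0), M = (1, 0), X = (0, 1) — the answer is frame-independent, so this choice is without loss of generality.
1. L lies on line XD with XL:LD = -5:4 ⇒ L = (0, -4)
2. C lies on line XM with XC:CM = -3:1 ⇒ C = (3/2, -1/2)
2·[CDM] = -1/2, 2·[LMC] = -5/2
[CDM]:[LMC] = -1/2:-5/2 = 1/5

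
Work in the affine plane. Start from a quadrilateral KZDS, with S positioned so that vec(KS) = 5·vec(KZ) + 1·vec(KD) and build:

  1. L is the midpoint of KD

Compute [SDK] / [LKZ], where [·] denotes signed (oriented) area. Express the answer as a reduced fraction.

Work in coordinates with K = (0, 0), Z = (1, 0), D = (0, 1), S = (5, 1).
1. L is the midpoint of KD ⇒ L = (0, 1/2)
2·[SDK] = 5, 2·[LKZ] = 1/2
[SDK]:[LKZ] = 5:1/2 = 10

[SDK]:[LKZ] = 10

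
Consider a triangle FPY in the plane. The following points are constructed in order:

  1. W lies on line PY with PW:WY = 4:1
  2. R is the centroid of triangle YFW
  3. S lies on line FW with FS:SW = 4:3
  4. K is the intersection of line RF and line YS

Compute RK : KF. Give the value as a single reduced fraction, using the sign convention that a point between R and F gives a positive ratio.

RK:KF = -1/12

Choose coordinates F = (0, 0), P = (1, 0), Y = (0, 1).
1. W lies on line PY with PW:WY = 4:1 ⇒ W = (1/5, 4/5)
2. R is the centroid of triangle YFW ⇒ R = (1/15, 3/5)
3. S lies on line FW with FS:SW = 4:3 ⇒ S = (4/35, 16/35)
4. K is the intersection of line RF and line YS ⇒ K = (4/55, 36/55)
K = R + t·(F−R) with t = -1/11, so RK:KF = t:(1−t) = -1/11:12/11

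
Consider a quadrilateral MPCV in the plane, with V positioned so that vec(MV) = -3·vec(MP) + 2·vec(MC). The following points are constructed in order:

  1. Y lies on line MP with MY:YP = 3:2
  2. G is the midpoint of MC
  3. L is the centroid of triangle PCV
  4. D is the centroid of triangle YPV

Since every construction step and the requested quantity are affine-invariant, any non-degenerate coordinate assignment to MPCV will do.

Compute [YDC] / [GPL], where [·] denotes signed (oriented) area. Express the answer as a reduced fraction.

[YDC]:[GPL] = -4

Assign M = (0, 0), P = (1, 0), C = (0, 1), V = (-3, 2) — the answer is frame-independent, so this choice is without loss of generality.
1. Y lies on line MP with MY:YP = 3:2 ⇒ Y = (3/5, 0)
2. G is the midpoint of MC ⇒ G = (0, 1/2)
3. L is the centroid of triangle PCV ⇒ L = (-2/3, 1)
4. D is the centroid of triangle YPV ⇒ D = (-7/15, 2/3)
2·[YDC] = -2/3, 2·[GPL] = 1/6
[YDC]:[GPL] = -2/3:1/6 = -4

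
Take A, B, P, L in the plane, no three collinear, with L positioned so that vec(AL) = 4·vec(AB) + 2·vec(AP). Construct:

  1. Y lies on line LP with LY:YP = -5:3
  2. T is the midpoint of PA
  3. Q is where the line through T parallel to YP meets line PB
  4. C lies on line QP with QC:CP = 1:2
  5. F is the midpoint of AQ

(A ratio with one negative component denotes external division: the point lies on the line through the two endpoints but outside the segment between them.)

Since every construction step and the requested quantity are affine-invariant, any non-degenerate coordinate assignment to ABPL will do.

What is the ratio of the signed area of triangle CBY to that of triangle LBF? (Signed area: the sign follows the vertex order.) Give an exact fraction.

[CBY]:[LBF] = 11/5

Choose coordinates A = (0, 0), B = (1, 0), P = (0, 1), L = (4, 2).
1. Y lies on line LP with LY:YP = -5:3 ⇒ Y = (-6, -1/2)
2. T is the midpoint of PA ⇒ T = (0, 1/2)
3. Q is where the line through T parallel to YP meets line PB ⇒ Q = (2/5, 3/5)
4. C lies on line QP with QC:CP = 1:2 ⇒ C = (4/15, 11/15)
5. F is the midpoint of AQ ⇒ F = (1/5, 3/10)
2·[CBY] = -11/2, 2·[LBF] = -5/2
[CBY]:[LBF] = -11/2:-5/2 = 11/5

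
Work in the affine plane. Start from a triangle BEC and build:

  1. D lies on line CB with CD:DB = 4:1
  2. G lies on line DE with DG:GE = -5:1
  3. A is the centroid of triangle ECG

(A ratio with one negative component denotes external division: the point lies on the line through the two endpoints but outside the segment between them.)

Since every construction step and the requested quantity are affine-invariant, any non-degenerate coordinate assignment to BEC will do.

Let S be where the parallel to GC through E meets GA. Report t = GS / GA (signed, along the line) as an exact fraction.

Assign B = (0, 0), E = (1, 0), C = (0, 1) — the answer is frame-independent, so this choice is without loss of generality.
1. D lies on line CB with CD:DB = 4:1 ⇒ D = (0, 1/5)
2. G lies on line DE with DG:GE = -5:1 ⇒ G = (5/4, -1/20)
3. A is the centroid of triangle ECG ⇒ A = (3/4, 19/60)
through E parallel to GC: direction (-5/4, 21/20); meets GA at S = (-1/4, 21/20)
S = G + t·(A−G) with t = 3

t = 3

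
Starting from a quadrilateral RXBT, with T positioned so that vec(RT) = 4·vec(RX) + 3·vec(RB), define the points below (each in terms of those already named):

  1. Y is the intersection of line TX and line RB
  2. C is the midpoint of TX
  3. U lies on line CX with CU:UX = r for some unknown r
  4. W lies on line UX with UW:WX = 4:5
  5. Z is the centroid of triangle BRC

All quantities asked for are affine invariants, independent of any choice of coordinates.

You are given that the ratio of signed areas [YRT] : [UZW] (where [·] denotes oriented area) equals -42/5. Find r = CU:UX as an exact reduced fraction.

r = 2/5

Work in coordinates with R = (0, 0), X = (1, 0), B = (0, 1), T = (4, 3).
1. Y is the intersection of line TX and line RB ⇒ Y = (0, -1)
2. C is the midpoint of TX ⇒ C = (5/2, 3/2)
3. With CU:UX = r, write λ = r/(r+1) so U = C + λ·(X−C); U is affine-linear in λ
4. W lies on line UX with UW:WX = 4:5 ⇒ W is an affine combination of earlier points and hence also affine-linear in λ
5. Z is the centroid of triangle BRC ⇒ Z = (5/6, 5/6)
Every point depending on U is an affine combination of U and λ-independent points, so each such coordinate is linear in λ; the λ² term in each signed area is a multiple of (X−C)×(X−C) = 0, so 2·[YRT] and 2·[UZW] are each linear in λ. Evaluating at λ=0 and λ=1:
  2·[YRT] = -4,   2·[UZW] = -2/3·λ + 2/3
So [YRT]:[UZW] = (-4) / (-2/3·λ + 2/3). Setting this equal to -42/5:
  -4 = -42/5·(-2/3·λ + 2/3)  ⇒  λ = 2/7
Then r = λ/(1−λ) = (2/7)/(5/7) = 2/5. Check: with r = 2/5, U = (29/14, 15/14) and [YRT]:[UZW] = -42/5 as required.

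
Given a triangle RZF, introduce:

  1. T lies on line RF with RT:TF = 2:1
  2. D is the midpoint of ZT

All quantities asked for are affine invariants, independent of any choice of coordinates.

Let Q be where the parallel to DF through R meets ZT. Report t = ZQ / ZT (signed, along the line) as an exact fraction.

t = 2

Assign R = (0, 0), Z = (1, 0), F = (0, 1) — the answer is frame-independent, so this choice is without loss of generality.
1. T lies on line RF with RT:TF = 2:1 ⇒ T = (0, 2/3)
2. D is the midpoint of ZT ⇒ D = (1/2, 1/3)
through R parallel to DF: direction (-1/2, 2/3); meets ZT at Q = (-1, 4/3)
Q = Z + t·(T−Z) with t = 2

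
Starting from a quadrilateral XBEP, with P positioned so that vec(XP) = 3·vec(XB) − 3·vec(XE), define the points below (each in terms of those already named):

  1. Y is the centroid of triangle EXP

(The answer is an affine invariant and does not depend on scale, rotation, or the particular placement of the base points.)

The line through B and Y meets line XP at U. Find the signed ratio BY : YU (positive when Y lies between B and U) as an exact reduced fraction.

BY:YU = 2

Set X = (0, 0), B = (1, 0), E = (0, 1), P = (3, -3); any affine frame gives the same invariant.
1. Y is the centroid of triangle EXP ⇒ Y = (1, -2/3)
line BY meets XP at U = (1, -1)
Y = B + t·(U−B) with t = 2/3, so BY:YU = 2/3:1/3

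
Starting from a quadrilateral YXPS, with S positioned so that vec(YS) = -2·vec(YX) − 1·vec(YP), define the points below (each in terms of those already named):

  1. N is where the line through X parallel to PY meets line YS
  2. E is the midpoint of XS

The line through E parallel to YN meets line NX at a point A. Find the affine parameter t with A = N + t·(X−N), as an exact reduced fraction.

t = 1/2

Assign Y = (0, 0), X = (1, 0), P = (0, 1), S = (-2, -1) — the answer is frame-independent, so this choice is without loss of generality.
1. N is where the line through X parallel to PY meets line YS ⇒ N = (1, 1/2)
2. E is the midpoint of XS ⇒ E = (-1/2, -1/2)
through E parallel to YN: direction (1, 1/2); meets NX at A = (1, 1/4)
A = N + t·(X−N) with t = 1/2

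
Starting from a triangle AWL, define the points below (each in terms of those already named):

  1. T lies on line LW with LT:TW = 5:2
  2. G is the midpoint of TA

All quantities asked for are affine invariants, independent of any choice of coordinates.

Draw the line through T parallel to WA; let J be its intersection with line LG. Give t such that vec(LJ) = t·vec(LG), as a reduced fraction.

Work in coordinates with A = (0, 0), W = (1, 0), L = (0, 1).
1. T lies on line LW with LT:TW = 5:2 ⇒ T = (5/7, 2/7)
2. G is the midpoint of TA ⇒ G = (5/14, 1/7)
through T parallel to WA: direction (-1, 0); meets LG at J = (25/84, 2/7)
J = L + t·(G−L) with t = 5/6

t = 5/6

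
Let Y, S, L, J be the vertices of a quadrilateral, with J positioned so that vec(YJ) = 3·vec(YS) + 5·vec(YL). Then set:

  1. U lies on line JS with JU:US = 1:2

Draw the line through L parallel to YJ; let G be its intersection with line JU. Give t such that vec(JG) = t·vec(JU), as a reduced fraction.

t = -9/5

Set Y = (0, 0), S = (1, 0), L = (0, 1), J = (3, 5); any affine frame gives the same invariant.
1. U lies on line JS with JU:US = 1:2 ⇒ U = (7/3, 10/3)
through L parallel to YJ: direction (3, 5); meets JU at G = (21/5, 8)
G = J + t·(U−J) with t = -9/5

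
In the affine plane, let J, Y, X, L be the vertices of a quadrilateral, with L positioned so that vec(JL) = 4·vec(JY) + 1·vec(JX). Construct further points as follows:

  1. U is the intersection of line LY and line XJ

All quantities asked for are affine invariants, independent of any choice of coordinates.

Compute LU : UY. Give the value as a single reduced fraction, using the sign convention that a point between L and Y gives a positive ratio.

Set J = (0, 0), Y = (1, 0), X = (0, 1), L = (4, 1); any affine frame gives the same invariant.
1. U is the intersection of line LY and line XJ ⇒ U = (0, -1/3)
U = L + t·(Y−L) with t = 4/3, so LU:UY = t:(1−t) = 4/3:-1/3

LU:UY = -4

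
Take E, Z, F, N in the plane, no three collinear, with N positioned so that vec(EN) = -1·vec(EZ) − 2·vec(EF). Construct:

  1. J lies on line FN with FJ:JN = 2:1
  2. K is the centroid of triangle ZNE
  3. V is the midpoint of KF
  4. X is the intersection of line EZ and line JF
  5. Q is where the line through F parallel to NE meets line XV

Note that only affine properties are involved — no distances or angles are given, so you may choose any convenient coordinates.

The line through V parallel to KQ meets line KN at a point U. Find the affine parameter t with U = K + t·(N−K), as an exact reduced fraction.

t = -5/14

Assign E = (0, 0), Z = (1, 0), F = (0, 1), N = (-1, -2) — the answer is frame-independent, so this choice is without loss of generality.
1. J lies on line FN with FJ:JN = 2:1 ⇒ J = (-2/3, -1)
2. K is the centroid of triangle ZNE ⇒ K = (0, -2/3)
3. V is the midpoint of KF ⇒ V = (0, 1/6)
4. X is the intersection of line EZ and line JF ⇒ X = (-1/3, 0)
5. Q is where the line through F parallel to NE meets line XV ⇒ Q = (-5/9, -1/9)
through V parallel to KQ: direction (-5/9, 5/9); meets KN at U = (5/14, -4/21)
U = K + t·(N−K) with t = -5/14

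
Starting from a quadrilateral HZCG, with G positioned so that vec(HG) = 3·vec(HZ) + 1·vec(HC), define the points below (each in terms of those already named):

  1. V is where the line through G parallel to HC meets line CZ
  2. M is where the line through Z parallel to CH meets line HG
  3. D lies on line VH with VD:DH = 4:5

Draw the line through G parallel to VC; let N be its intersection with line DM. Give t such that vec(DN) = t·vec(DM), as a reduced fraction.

Work in coordinates with H = (0, 0), Z = (1, 0), C = (0, 1), G = (3, 1).
1. V is where the line through G parallel to HC meets line CZ ⇒ V = (3, -2)
2. M is where the line through Z parallel to CH meets line HG ⇒ M = (1, 1/3)
3. D lies on line VH with VD:DH = 4:5 ⇒ D = (5/3, -10/9)
through G parallel to VC: direction (-3, 3); meets DM at N = (-9/7, 37/7)
N = D + t·(M−D) with t = 31/7

t = 31/7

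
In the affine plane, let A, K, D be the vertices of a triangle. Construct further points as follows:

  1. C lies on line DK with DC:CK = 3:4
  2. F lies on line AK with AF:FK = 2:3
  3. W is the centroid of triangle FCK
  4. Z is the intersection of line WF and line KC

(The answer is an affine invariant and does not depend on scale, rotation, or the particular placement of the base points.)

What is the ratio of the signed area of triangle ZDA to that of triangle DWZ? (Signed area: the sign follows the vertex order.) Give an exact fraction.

Work in coordinates with A = (0, 0), K = (1, 0), D = (0, 1).
1. C lies on line DK with DC:CK = 3:4 ⇒ C = (3/7, 4/7)
2. F lies on line AK with AF:FK = 2:3 ⇒ F = (2/5, 0)
3. W is the centroid of triangle FCK ⇒ W = (64/105, 4/21)
4. Z is the intersection of line WF and line KC ⇒ Z = (5/7, 2/7)
2·[ZDA] = 5/7, 2·[DWZ] = 1/7
[ZDA]:[DWZ] = 5/7:1/7 = 5

[ZDA]:[DWZ] = 5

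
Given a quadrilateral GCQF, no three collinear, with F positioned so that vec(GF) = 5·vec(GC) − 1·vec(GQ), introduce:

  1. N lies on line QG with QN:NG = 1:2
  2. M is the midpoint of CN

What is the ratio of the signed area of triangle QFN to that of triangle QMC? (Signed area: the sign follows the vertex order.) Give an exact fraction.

Set G = (0, 0), C = (1, 0), Q = (0, 1), F = (5, -1); any affine frame gives the same invariant.
1. N lies on line QG with QN:NG = 1:2 ⇒ N = (0, 2/3)
2. M is the midpoint of CN ⇒ M = (1/2, 1/3)
2·[QFN] = -5/3, 2·[QMC] = 1/6
[QFN]:[QMC] = -5/3:1/6 = -10

[QFN]:[QMC] = -10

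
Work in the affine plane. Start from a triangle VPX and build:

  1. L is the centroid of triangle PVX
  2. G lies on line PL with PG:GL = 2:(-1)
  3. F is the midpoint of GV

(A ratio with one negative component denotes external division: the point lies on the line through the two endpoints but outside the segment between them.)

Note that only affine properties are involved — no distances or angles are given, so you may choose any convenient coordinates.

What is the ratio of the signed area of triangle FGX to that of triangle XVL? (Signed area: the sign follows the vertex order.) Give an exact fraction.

[FGX]:[XVL] = -1/2

Set V = (0, 0), P = (1, 0), X = (0, 1); any affine frame gives the same invariant.
1. L is the centroid of triangle PVX ⇒ L = (1/3, 1/3)
2. G lies on line PL with PG:GL = 2:(-1) ⇒ G = (-1/3, 2/3)
3. F is the midpoint of GV ⇒ F = (-1/6, 1/3)
2·[FGX] = -1/6, 2·[XVL] = 1/3
[FGX]:[XVL] = -1/6:1/3 = -1/2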